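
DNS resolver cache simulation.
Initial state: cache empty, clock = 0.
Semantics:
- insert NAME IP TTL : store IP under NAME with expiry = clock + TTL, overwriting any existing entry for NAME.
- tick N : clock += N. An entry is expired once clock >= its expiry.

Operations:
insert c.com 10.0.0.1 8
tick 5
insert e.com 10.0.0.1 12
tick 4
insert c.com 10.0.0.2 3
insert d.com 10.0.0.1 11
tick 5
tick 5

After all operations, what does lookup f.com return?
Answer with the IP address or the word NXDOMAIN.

Op 1: insert c.com -> 10.0.0.1 (expiry=0+8=8). clock=0
Op 2: tick 5 -> clock=5.
Op 3: insert e.com -> 10.0.0.1 (expiry=5+12=17). clock=5
Op 4: tick 4 -> clock=9. purged={c.com}
Op 5: insert c.com -> 10.0.0.2 (expiry=9+3=12). clock=9
Op 6: insert d.com -> 10.0.0.1 (expiry=9+11=20). clock=9
Op 7: tick 5 -> clock=14. purged={c.com}
Op 8: tick 5 -> clock=19. purged={e.com}
lookup f.com: not in cache (expired or never inserted)

Answer: NXDOMAIN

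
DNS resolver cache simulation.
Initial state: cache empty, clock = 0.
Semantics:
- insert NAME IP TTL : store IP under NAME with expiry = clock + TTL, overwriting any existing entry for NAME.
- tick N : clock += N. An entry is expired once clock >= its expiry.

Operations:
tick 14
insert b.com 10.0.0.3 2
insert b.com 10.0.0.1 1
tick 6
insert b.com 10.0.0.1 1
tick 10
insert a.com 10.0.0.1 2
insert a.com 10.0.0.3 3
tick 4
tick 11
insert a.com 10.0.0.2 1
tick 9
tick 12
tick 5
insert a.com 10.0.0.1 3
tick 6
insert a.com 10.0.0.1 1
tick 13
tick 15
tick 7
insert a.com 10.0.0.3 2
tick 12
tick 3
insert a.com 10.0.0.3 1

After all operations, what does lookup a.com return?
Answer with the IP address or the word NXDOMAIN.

Op 1: tick 14 -> clock=14.
Op 2: insert b.com -> 10.0.0.3 (expiry=14+2=16). clock=14
Op 3: insert b.com -> 10.0.0.1 (expiry=14+1=15). clock=14
Op 4: tick 6 -> clock=20. purged={b.com}
Op 5: insert b.com -> 10.0.0.1 (expiry=20+1=21). clock=20
Op 6: tick 10 -> clock=30. purged={b.com}
Op 7: insert a.com -> 10.0.0.1 (expiry=30+2=32). clock=30
Op 8: insert a.com -> 10.0.0.3 (expiry=30+3=33). clock=30
Op 9: tick 4 -> clock=34. purged={a.com}
Op 10: tick 11 -> clock=45.
Op 11: insert a.com -> 10.0.0.2 (expiry=45+1=46). clock=45
Op 12: tick 9 -> clock=54. purged={a.com}
Op 13: tick 12 -> clock=66.
Op 14: tick 5 -> clock=71.
Op 15: insert a.com -> 10.0.0.1 (expiry=71+3=74). clock=71
Op 16: tick 6 -> clock=77. purged={a.com}
Op 17: insert a.com -> 10.0.0.1 (expiry=77+1=78). clock=77
Op 18: tick 13 -> clock=90. purged={a.com}
Op 19: tick 15 -> clock=105.
Op 20: tick 7 -> clock=112.
Op 21: insert a.com -> 10.0.0.3 (expiry=112+2=114). clock=112
Op 22: tick 12 -> clock=124. purged={a.com}
Op 23: tick 3 -> clock=127.
Op 24: insert a.com -> 10.0.0.3 (expiry=127+1=128). clock=127
lookup a.com: present, ip=10.0.0.3 expiry=128 > clock=127

Answer: 10.0.0.3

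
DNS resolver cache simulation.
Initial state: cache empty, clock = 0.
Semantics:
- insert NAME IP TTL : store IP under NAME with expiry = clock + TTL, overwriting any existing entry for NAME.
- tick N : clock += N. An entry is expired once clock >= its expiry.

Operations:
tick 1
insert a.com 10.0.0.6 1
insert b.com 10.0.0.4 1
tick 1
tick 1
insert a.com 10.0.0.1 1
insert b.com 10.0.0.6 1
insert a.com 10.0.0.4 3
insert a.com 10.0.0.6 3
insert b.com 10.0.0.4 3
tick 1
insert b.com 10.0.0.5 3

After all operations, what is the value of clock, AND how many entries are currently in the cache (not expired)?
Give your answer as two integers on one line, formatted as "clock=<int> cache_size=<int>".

Answer: clock=4 cache_size=2

Derivation:
Op 1: tick 1 -> clock=1.
Op 2: insert a.com -> 10.0.0.6 (expiry=1+1=2). clock=1
Op 3: insert b.com -> 10.0.0.4 (expiry=1+1=2). clock=1
Op 4: tick 1 -> clock=2. purged={a.com,b.com}
Op 5: tick 1 -> clock=3.
Op 6: insert a.com -> 10.0.0.1 (expiry=3+1=4). clock=3
Op 7: insert b.com -> 10.0.0.6 (expiry=3+1=4). clock=3
Op 8: insert a.com -> 10.0.0.4 (expiry=3+3=6). clock=3
Op 9: insert a.com -> 10.0.0.6 (expiry=3+3=6). clock=3
Op 10: insert b.com -> 10.0.0.4 (expiry=3+3=6). clock=3
Op 11: tick 1 -> clock=4.
Op 12: insert b.com -> 10.0.0.5 (expiry=4+3=7). clock=4
Final clock = 4
Final cache (unexpired): {a.com,b.com} -> size=2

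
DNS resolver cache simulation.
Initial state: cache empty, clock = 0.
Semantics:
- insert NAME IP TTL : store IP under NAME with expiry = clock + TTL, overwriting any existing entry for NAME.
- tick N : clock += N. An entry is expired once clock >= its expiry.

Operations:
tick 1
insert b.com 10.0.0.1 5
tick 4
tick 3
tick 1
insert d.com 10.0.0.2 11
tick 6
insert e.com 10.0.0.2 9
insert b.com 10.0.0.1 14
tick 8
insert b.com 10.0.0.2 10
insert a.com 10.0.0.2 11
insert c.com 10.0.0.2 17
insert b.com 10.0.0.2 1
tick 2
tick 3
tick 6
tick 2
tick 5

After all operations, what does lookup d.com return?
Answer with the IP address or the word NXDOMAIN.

Answer: NXDOMAIN

Derivation:
Op 1: tick 1 -> clock=1.
Op 2: insert b.com -> 10.0.0.1 (expiry=1+5=6). clock=1
Op 3: tick 4 -> clock=5.
Op 4: tick 3 -> clock=8. purged={b.com}
Op 5: tick 1 -> clock=9.
Op 6: insert d.com -> 10.0.0.2 (expiry=9+11=20). clock=9
Op 7: tick 6 -> clock=15.
Op 8: insert e.com -> 10.0.0.2 (expiry=15+9=24). clock=15
Op 9: insert b.com -> 10.0.0.1 (expiry=15+14=29). clock=15
Op 10: tick 8 -> clock=23. purged={d.com}
Op 11: insert b.com -> 10.0.0.2 (expiry=23+10=33). clock=23
Op 12: insert a.com -> 10.0.0.2 (expiry=23+11=34). clock=23
Op 13: insert c.com -> 10.0.0.2 (expiry=23+17=40). clock=23
Op 14: insert b.com -> 10.0.0.2 (expiry=23+1=24). clock=23
Op 15: tick 2 -> clock=25. purged={b.com,e.com}
Op 16: tick 3 -> clock=28.
Op 17: tick 6 -> clock=34. purged={a.com}
Op 18: tick 2 -> clock=36.
Op 19: tick 5 -> clock=41. purged={c.com}
lookup d.com: not in cache (expired or never inserted)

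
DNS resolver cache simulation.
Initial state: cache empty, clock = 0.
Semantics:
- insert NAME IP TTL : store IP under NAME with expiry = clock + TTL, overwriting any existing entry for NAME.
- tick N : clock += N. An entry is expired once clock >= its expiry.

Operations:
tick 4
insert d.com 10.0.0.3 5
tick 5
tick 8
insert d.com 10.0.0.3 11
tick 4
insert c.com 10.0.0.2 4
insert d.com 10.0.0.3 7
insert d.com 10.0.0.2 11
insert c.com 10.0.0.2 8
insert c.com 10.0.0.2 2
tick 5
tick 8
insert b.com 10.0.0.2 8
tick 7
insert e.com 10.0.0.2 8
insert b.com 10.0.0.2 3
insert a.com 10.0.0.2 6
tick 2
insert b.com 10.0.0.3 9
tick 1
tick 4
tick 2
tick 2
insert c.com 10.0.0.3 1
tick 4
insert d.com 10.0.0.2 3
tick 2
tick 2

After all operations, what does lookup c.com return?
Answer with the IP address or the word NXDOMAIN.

Op 1: tick 4 -> clock=4.
Op 2: insert d.com -> 10.0.0.3 (expiry=4+5=9). clock=4
Op 3: tick 5 -> clock=9. purged={d.com}
Op 4: tick 8 -> clock=17.
Op 5: insert d.com -> 10.0.0.3 (expiry=17+11=28). clock=17
Op 6: tick 4 -> clock=21.
Op 7: insert c.com -> 10.0.0.2 (expiry=21+4=25). clock=21
Op 8: insert d.com -> 10.0.0.3 (expiry=21+7=28). clock=21
Op 9: insert d.com -> 10.0.0.2 (expiry=21+11=32). clock=21
Op 10: insert c.com -> 10.0.0.2 (expiry=21+8=29). clock=21
Op 11: insert c.com -> 10.0.0.2 (expiry=21+2=23). clock=21
Op 12: tick 5 -> clock=26. purged={c.com}
Op 13: tick 8 -> clock=34. purged={d.com}
Op 14: insert b.com -> 10.0.0.2 (expiry=34+8=42). clock=34
Op 15: tick 7 -> clock=41.
Op 16: insert e.com -> 10.0.0.2 (expiry=41+8=49). clock=41
Op 17: insert b.com -> 10.0.0.2 (expiry=41+3=44). clock=41
Op 18: insert a.com -> 10.0.0.2 (expiry=41+6=47). clock=41
Op 19: tick 2 -> clock=43.
Op 20: insert b.com -> 10.0.0.3 (expiry=43+9=52). clock=43
Op 21: tick 1 -> clock=44.
Op 22: tick 4 -> clock=48. purged={a.com}
Op 23: tick 2 -> clock=50. purged={e.com}
Op 24: tick 2 -> clock=52. purged={b.com}
Op 25: insert c.com -> 10.0.0.3 (expiry=52+1=53). clock=52
Op 26: tick 4 -> clock=56. purged={c.com}
Op 27: insert d.com -> 10.0.0.2 (expiry=56+3=59). clock=56
Op 28: tick 2 -> clock=58.
Op 29: tick 2 -> clock=60. purged={d.com}
lookup c.com: not in cache (expired or never inserted)

Answer: NXDOMAIN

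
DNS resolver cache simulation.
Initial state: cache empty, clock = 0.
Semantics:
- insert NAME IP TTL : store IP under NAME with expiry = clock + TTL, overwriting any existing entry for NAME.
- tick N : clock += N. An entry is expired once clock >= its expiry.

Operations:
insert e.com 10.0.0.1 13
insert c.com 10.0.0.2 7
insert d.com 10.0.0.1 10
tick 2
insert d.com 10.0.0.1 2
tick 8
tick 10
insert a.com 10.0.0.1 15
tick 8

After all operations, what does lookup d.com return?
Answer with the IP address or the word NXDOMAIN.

Op 1: insert e.com -> 10.0.0.1 (expiry=0+13=13). clock=0
Op 2: insert c.com -> 10.0.0.2 (expiry=0+7=7). clock=0
Op 3: insert d.com -> 10.0.0.1 (expiry=0+10=10). clock=0
Op 4: tick 2 -> clock=2.
Op 5: insert d.com -> 10.0.0.1 (expiry=2+2=4). clock=2
Op 6: tick 8 -> clock=10. purged={c.com,d.com}
Op 7: tick 10 -> clock=20. purged={e.com}
Op 8: insert a.com -> 10.0.0.1 (expiry=20+15=35). clock=20
Op 9: tick 8 -> clock=28.
lookup d.com: not in cache (expired or never inserted)

Answer: NXDOMAIN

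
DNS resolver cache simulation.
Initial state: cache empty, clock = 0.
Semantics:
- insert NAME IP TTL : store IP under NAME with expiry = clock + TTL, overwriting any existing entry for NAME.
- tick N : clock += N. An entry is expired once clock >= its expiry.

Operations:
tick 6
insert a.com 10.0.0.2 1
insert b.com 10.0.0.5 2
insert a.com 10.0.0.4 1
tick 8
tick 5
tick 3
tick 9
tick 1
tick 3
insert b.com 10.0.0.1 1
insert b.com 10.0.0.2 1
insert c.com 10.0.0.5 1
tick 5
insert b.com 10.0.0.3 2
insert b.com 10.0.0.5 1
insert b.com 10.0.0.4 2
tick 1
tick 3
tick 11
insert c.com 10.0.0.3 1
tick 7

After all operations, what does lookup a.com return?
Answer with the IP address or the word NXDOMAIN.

Op 1: tick 6 -> clock=6.
Op 2: insert a.com -> 10.0.0.2 (expiry=6+1=7). clock=6
Op 3: insert b.com -> 10.0.0.5 (expiry=6+2=8). clock=6
Op 4: insert a.com -> 10.0.0.4 (expiry=6+1=7). clock=6
Op 5: tick 8 -> clock=14. purged={a.com,b.com}
Op 6: tick 5 -> clock=19.
Op 7: tick 3 -> clock=22.
Op 8: tick 9 -> clock=31.
Op 9: tick 1 -> clock=32.
Op 10: tick 3 -> clock=35.
Op 11: insert b.com -> 10.0.0.1 (expiry=35+1=36). clock=35
Op 12: insert b.com -> 10.0.0.2 (expiry=35+1=36). clock=35
Op 13: insert c.com -> 10.0.0.5 (expiry=35+1=36). clock=35
Op 14: tick 5 -> clock=40. purged={b.com,c.com}
Op 15: insert b.com -> 10.0.0.3 (expiry=40+2=42). clock=40
Op 16: insert b.com -> 10.0.0.5 (expiry=40+1=41). clock=40
Op 17: insert b.com -> 10.0.0.4 (expiry=40+2=42). clock=40
Op 18: tick 1 -> clock=41.
Op 19: tick 3 -> clock=44. purged={b.com}
Op 20: tick 11 -> clock=55.
Op 21: insert c.com -> 10.0.0.3 (expiry=55+1=56). clock=55
Op 22: tick 7 -> clock=62. purged={c.com}
lookup a.com: not in cache (expired or never inserted)

Answer: NXDOMAIN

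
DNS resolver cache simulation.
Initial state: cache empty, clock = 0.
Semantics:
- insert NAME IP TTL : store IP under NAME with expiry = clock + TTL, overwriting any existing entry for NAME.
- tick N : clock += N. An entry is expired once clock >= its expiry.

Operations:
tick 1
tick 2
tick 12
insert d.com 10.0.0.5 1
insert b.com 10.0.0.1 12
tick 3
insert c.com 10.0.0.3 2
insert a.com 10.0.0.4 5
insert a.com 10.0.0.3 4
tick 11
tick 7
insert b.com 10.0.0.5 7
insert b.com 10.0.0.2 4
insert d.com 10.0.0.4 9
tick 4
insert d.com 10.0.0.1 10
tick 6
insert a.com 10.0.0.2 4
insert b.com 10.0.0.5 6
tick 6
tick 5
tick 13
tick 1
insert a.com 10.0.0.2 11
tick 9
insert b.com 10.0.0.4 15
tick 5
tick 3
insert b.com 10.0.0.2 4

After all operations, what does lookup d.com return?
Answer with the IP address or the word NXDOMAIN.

Answer: NXDOMAIN

Derivation:
Op 1: tick 1 -> clock=1.
Op 2: tick 2 -> clock=3.
Op 3: tick 12 -> clock=15.
Op 4: insert d.com -> 10.0.0.5 (expiry=15+1=16). clock=15
Op 5: insert b.com -> 10.0.0.1 (expiry=15+12=27). clock=15
Op 6: tick 3 -> clock=18. purged={d.com}
Op 7: insert c.com -> 10.0.0.3 (expiry=18+2=20). clock=18
Op 8: insert a.com -> 10.0.0.4 (expiry=18+5=23). clock=18
Op 9: insert a.com -> 10.0.0.3 (expiry=18+4=22). clock=18
Op 10: tick 11 -> clock=29. purged={a.com,b.com,c.com}
Op 11: tick 7 -> clock=36.
Op 12: insert b.com -> 10.0.0.5 (expiry=36+7=43). clock=36
Op 13: insert b.com -> 10.0.0.2 (expiry=36+4=40). clock=36
Op 14: insert d.com -> 10.0.0.4 (expiry=36+9=45). clock=36
Op 15: tick 4 -> clock=40. purged={b.com}
Op 16: insert d.com -> 10.0.0.1 (expiry=40+10=50). clock=40
Op 17: tick 6 -> clock=46.
Op 18: insert a.com -> 10.0.0.2 (expiry=46+4=50). clock=46
Op 19: insert b.com -> 10.0.0.5 (expiry=46+6=52). clock=46
Op 20: tick 6 -> clock=52. purged={a.com,b.com,d.com}
Op 21: tick 5 -> clock=57.
Op 22: tick 13 -> clock=70.
Op 23: tick 1 -> clock=71.
Op 24: insert a.com -> 10.0.0.2 (expiry=71+11=82). clock=71
Op 25: tick 9 -> clock=80.
Op 26: insert b.com -> 10.0.0.4 (expiry=80+15=95). clock=80
Op 27: tick 5 -> clock=85. purged={a.com}
Op 28: tick 3 -> clock=88.
Op 29: insert b.com -> 10.0.0.2 (expiry=88+4=92). clock=88
lookup d.com: not in cache (expired or never inserted)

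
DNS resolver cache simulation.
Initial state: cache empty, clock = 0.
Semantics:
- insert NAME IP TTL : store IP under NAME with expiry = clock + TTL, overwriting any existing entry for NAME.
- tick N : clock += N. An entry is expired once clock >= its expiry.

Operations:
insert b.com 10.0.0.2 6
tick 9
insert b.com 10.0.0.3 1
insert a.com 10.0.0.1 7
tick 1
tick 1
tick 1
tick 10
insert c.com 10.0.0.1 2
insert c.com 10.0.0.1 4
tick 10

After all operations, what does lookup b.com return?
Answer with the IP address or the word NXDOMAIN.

Answer: NXDOMAIN

Derivation:
Op 1: insert b.com -> 10.0.0.2 (expiry=0+6=6). clock=0
Op 2: tick 9 -> clock=9. purged={b.com}
Op 3: insert b.com -> 10.0.0.3 (expiry=9+1=10). clock=9
Op 4: insert a.com -> 10.0.0.1 (expiry=9+7=16). clock=9
Op 5: tick 1 -> clock=10. purged={b.com}
Op 6: tick 1 -> clock=11.
Op 7: tick 1 -> clock=12.
Op 8: tick 10 -> clock=22. purged={a.com}
Op 9: insert c.com -> 10.0.0.1 (expiry=22+2=24). clock=22
Op 10: insert c.com -> 10.0.0.1 (expiry=22+4=26). clock=22
Op 11: tick 10 -> clock=32. purged={c.com}
lookup b.com: not in cache (expired or never inserted)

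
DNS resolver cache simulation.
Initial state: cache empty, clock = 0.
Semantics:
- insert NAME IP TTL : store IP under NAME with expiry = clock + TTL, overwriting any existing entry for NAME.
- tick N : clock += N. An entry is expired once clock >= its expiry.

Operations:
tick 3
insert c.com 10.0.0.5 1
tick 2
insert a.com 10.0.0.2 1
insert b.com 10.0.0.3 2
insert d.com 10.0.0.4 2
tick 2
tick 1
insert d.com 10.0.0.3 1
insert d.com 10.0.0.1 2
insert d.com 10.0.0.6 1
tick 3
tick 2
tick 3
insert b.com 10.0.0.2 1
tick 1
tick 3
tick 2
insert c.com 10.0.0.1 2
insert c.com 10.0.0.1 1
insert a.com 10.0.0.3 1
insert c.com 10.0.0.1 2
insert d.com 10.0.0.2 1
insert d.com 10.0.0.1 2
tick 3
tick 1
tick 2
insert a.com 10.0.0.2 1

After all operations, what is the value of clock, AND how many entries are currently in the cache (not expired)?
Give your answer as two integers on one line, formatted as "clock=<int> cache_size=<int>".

Op 1: tick 3 -> clock=3.
Op 2: insert c.com -> 10.0.0.5 (expiry=3+1=4). clock=3
Op 3: tick 2 -> clock=5. purged={c.com}
Op 4: insert a.com -> 10.0.0.2 (expiry=5+1=6). clock=5
Op 5: insert b.com -> 10.0.0.3 (expiry=5+2=7). clock=5
Op 6: insert d.com -> 10.0.0.4 (expiry=5+2=7). clock=5
Op 7: tick 2 -> clock=7. purged={a.com,b.com,d.com}
Op 8: tick 1 -> clock=8.
Op 9: insert d.com -> 10.0.0.3 (expiry=8+1=9). clock=8
Op 10: insert d.com -> 10.0.0.1 (expiry=8+2=10). clock=8
Op 11: insert d.com -> 10.0.0.6 (expiry=8+1=9). clock=8
Op 12: tick 3 -> clock=11. purged={d.com}
Op 13: tick 2 -> clock=13.
Op 14: tick 3 -> clock=16.
Op 15: insert b.com -> 10.0.0.2 (expiry=16+1=17). clock=16
Op 16: tick 1 -> clock=17. purged={b.com}
Op 17: tick 3 -> clock=20.
Op 18: tick 2 -> clock=22.
Op 19: insert c.com -> 10.0.0.1 (expiry=22+2=24). clock=22
Op 20: insert c.com -> 10.0.0.1 (expiry=22+1=23). clock=22
Op 21: insert a.com -> 10.0.0.3 (expiry=22+1=23). clock=22
Op 22: insert c.com -> 10.0.0.1 (expiry=22+2=24). clock=22
Op 23: insert d.com -> 10.0.0.2 (expiry=22+1=23). clock=22
Op 24: insert d.com -> 10.0.0.1 (expiry=22+2=24). clock=22
Op 25: tick 3 -> clock=25. purged={a.com,c.com,d.com}
Op 26: tick 1 -> clock=26.
Op 27: tick 2 -> clock=28.
Op 28: insert a.com -> 10.0.0.2 (expiry=28+1=29). clock=28
Final clock = 28
Final cache (unexpired): {a.com} -> size=1

Answer: clock=28 cache_size=1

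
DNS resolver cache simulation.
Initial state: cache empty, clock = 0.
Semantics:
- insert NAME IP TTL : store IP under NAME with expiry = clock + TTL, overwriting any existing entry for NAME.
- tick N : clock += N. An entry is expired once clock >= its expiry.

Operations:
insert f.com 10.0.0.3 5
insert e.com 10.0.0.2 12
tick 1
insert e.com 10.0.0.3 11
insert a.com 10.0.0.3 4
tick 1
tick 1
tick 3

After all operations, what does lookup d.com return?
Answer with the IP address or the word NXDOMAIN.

Op 1: insert f.com -> 10.0.0.3 (expiry=0+5=5). clock=0
Op 2: insert e.com -> 10.0.0.2 (expiry=0+12=12). clock=0
Op 3: tick 1 -> clock=1.
Op 4: insert e.com -> 10.0.0.3 (expiry=1+11=12). clock=1
Op 5: insert a.com -> 10.0.0.3 (expiry=1+4=5). clock=1
Op 6: tick 1 -> clock=2.
Op 7: tick 1 -> clock=3.
Op 8: tick 3 -> clock=6. purged={a.com,f.com}
lookup d.com: not in cache (expired or never inserted)

Answer: NXDOMAIN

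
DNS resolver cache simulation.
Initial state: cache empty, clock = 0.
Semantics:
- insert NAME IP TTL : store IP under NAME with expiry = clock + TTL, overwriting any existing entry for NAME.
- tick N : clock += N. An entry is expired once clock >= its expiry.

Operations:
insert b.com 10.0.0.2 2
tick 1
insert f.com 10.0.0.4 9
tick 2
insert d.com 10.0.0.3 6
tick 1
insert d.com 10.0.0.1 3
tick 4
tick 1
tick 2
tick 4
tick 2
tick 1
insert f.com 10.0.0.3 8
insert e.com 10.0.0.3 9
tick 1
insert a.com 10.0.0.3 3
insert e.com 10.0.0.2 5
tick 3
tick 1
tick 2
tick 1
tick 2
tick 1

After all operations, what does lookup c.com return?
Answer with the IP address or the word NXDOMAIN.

Answer: NXDOMAIN

Derivation:
Op 1: insert b.com -> 10.0.0.2 (expiry=0+2=2). clock=0
Op 2: tick 1 -> clock=1.
Op 3: insert f.com -> 10.0.0.4 (expiry=1+9=10). clock=1
Op 4: tick 2 -> clock=3. purged={b.com}
Op 5: insert d.com -> 10.0.0.3 (expiry=3+6=9). clock=3
Op 6: tick 1 -> clock=4.
Op 7: insert d.com -> 10.0.0.1 (expiry=4+3=7). clock=4
Op 8: tick 4 -> clock=8. purged={d.com}
Op 9: tick 1 -> clock=9.
Op 10: tick 2 -> clock=11. purged={f.com}
Op 11: tick 4 -> clock=15.
Op 12: tick 2 -> clock=17.
Op 13: tick 1 -> clock=18.
Op 14: insert f.com -> 10.0.0.3 (expiry=18+8=26). clock=18
Op 15: insert e.com -> 10.0.0.3 (expiry=18+9=27). clock=18
Op 16: tick 1 -> clock=19.
Op 17: insert a.com -> 10.0.0.3 (expiry=19+3=22). clock=19
Op 18: insert e.com -> 10.0.0.2 (expiry=19+5=24). clock=19
Op 19: tick 3 -> clock=22. purged={a.com}
Op 20: tick 1 -> clock=23.
Op 21: tick 2 -> clock=25. purged={e.com}
Op 22: tick 1 -> clock=26. purged={f.com}
Op 23: tick 2 -> clock=28.
Op 24: tick 1 -> clock=29.
lookup c.com: not in cache (expired or never inserted)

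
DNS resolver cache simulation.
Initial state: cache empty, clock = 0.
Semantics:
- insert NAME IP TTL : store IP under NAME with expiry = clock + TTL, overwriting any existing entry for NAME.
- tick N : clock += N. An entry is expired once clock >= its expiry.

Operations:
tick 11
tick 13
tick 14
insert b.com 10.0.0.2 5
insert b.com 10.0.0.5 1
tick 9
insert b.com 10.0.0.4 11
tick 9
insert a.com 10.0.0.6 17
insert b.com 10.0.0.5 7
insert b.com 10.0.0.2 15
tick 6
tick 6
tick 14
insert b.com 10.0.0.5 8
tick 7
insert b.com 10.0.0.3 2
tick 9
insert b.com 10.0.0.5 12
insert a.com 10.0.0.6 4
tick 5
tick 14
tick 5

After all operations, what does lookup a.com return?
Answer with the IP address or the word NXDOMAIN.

Answer: NXDOMAIN

Derivation:
Op 1: tick 11 -> clock=11.
Op 2: tick 13 -> clock=24.
Op 3: tick 14 -> clock=38.
Op 4: insert b.com -> 10.0.0.2 (expiry=38+5=43). clock=38
Op 5: insert b.com -> 10.0.0.5 (expiry=38+1=39). clock=38
Op 6: tick 9 -> clock=47. purged={b.com}
Op 7: insert b.com -> 10.0.0.4 (expiry=47+11=58). clock=47
Op 8: tick 9 -> clock=56.
Op 9: insert a.com -> 10.0.0.6 (expiry=56+17=73). clock=56
Op 10: insert b.com -> 10.0.0.5 (expiry=56+7=63). clock=56
Op 11: insert b.com -> 10.0.0.2 (expiry=56+15=71). clock=56
Op 12: tick 6 -> clock=62.
Op 13: tick 6 -> clock=68.
Op 14: tick 14 -> clock=82. purged={a.com,b.com}
Op 15: insert b.com -> 10.0.0.5 (expiry=82+8=90). clock=82
Op 16: tick 7 -> clock=89.
Op 17: insert b.com -> 10.0.0.3 (expiry=89+2=91). clock=89
Op 18: tick 9 -> clock=98. purged={b.com}
Op 19: insert b.com -> 10.0.0.5 (expiry=98+12=110). clock=98
Op 20: insert a.com -> 10.0.0.6 (expiry=98+4=102). clock=98
Op 21: tick 5 -> clock=103. purged={a.com}
Op 22: tick 14 -> clock=117. purged={b.com}
Op 23: tick 5 -> clock=122.
lookup a.com: not in cache (expired or never inserted)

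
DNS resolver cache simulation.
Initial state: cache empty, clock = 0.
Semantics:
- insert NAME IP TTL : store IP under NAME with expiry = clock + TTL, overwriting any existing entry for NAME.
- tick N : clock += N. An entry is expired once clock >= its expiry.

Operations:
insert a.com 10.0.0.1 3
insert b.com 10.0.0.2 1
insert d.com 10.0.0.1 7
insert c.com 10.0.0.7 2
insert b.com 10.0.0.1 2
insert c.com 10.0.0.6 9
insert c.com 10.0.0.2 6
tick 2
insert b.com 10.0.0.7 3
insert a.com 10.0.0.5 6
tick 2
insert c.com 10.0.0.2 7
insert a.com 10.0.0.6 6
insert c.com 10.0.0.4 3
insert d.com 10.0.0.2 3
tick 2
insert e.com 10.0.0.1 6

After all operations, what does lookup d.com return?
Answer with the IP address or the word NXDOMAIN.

Op 1: insert a.com -> 10.0.0.1 (expiry=0+3=3). clock=0
Op 2: insert b.com -> 10.0.0.2 (expiry=0+1=1). clock=0
Op 3: insert d.com -> 10.0.0.1 (expiry=0+7=7). clock=0
Op 4: insert c.com -> 10.0.0.7 (expiry=0+2=2). clock=0
Op 5: insert b.com -> 10.0.0.1 (expiry=0+2=2). clock=0
Op 6: insert c.com -> 10.0.0.6 (expiry=0+9=9). clock=0
Op 7: insert c.com -> 10.0.0.2 (expiry=0+6=6). clock=0
Op 8: tick 2 -> clock=2. purged={b.com}
Op 9: insert b.com -> 10.0.0.7 (expiry=2+3=5). clock=2
Op 10: insert a.com -> 10.0.0.5 (expiry=2+6=8). clock=2
Op 11: tick 2 -> clock=4.
Op 12: insert c.com -> 10.0.0.2 (expiry=4+7=11). clock=4
Op 13: insert a.com -> 10.0.0.6 (expiry=4+6=10). clock=4
Op 14: insert c.com -> 10.0.0.4 (expiry=4+3=7). clock=4
Op 15: insert d.com -> 10.0.0.2 (expiry=4+3=7). clock=4
Op 16: tick 2 -> clock=6. purged={b.com}
Op 17: insert e.com -> 10.0.0.1 (expiry=6+6=12). clock=6
lookup d.com: present, ip=10.0.0.2 expiry=7 > clock=6

Answer: 10.0.0.2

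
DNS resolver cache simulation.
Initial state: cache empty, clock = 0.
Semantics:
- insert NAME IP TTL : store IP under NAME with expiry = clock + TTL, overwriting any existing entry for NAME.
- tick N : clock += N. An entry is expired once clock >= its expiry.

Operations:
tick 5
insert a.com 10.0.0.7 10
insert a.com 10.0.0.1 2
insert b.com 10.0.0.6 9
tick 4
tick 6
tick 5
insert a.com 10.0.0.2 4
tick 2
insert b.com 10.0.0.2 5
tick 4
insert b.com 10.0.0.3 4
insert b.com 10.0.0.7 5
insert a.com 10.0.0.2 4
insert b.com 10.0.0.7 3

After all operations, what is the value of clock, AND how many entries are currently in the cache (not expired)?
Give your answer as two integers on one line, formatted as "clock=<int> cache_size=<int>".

Answer: clock=26 cache_size=2

Derivation:
Op 1: tick 5 -> clock=5.
Op 2: insert a.com -> 10.0.0.7 (expiry=5+10=15). clock=5
Op 3: insert a.com -> 10.0.0.1 (expiry=5+2=7). clock=5
Op 4: insert b.com -> 10.0.0.6 (expiry=5+9=14). clock=5
Op 5: tick 4 -> clock=9. purged={a.com}
Op 6: tick 6 -> clock=15. purged={b.com}
Op 7: tick 5 -> clock=20.
Op 8: insert a.com -> 10.0.0.2 (expiry=20+4=24). clock=20
Op 9: tick 2 -> clock=22.
Op 10: insert b.com -> 10.0.0.2 (expiry=22+5=27). clock=22
Op 11: tick 4 -> clock=26. purged={a.com}
Op 12: insert b.com -> 10.0.0.3 (expiry=26+4=30). clock=26
Op 13: insert b.com -> 10.0.0.7 (expiry=26+5=31). clock=26
Op 14: insert a.com -> 10.0.0.2 (expiry=26+4=30). clock=26
Op 15: insert b.com -> 10.0.0.7 (expiry=26+3=29). clock=26
Final clock = 26
Final cache (unexpired): {a.com,b.com} -> size=2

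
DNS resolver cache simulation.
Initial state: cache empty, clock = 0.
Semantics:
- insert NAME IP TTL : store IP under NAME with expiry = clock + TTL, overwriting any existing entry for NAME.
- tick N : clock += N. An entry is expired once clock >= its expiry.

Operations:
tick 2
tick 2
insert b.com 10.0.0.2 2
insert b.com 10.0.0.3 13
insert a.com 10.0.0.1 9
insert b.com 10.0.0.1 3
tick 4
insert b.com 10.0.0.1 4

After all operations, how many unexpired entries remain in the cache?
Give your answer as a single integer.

Answer: 2

Derivation:
Op 1: tick 2 -> clock=2.
Op 2: tick 2 -> clock=4.
Op 3: insert b.com -> 10.0.0.2 (expiry=4+2=6). clock=4
Op 4: insert b.com -> 10.0.0.3 (expiry=4+13=17). clock=4
Op 5: insert a.com -> 10.0.0.1 (expiry=4+9=13). clock=4
Op 6: insert b.com -> 10.0.0.1 (expiry=4+3=7). clock=4
Op 7: tick 4 -> clock=8. purged={b.com}
Op 8: insert b.com -> 10.0.0.1 (expiry=8+4=12). clock=8
Final cache (unexpired): {a.com,b.com} -> size=2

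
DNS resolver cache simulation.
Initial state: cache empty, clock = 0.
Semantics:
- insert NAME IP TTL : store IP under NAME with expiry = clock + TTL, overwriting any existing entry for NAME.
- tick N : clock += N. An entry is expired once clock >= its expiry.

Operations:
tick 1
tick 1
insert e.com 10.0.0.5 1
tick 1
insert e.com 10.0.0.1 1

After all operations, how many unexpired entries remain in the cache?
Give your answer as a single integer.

Op 1: tick 1 -> clock=1.
Op 2: tick 1 -> clock=2.
Op 3: insert e.com -> 10.0.0.5 (expiry=2+1=3). clock=2
Op 4: tick 1 -> clock=3. purged={e.com}
Op 5: insert e.com -> 10.0.0.1 (expiry=3+1=4). clock=3
Final cache (unexpired): {e.com} -> size=1

Answer: 1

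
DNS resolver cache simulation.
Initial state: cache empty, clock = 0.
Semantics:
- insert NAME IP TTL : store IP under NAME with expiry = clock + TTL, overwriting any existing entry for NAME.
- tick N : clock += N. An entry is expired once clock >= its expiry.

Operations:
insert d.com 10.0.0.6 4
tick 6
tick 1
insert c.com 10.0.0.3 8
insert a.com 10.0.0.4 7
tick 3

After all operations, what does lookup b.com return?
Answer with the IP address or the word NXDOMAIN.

Op 1: insert d.com -> 10.0.0.6 (expiry=0+4=4). clock=0
Op 2: tick 6 -> clock=6. purged={d.com}
Op 3: tick 1 -> clock=7.
Op 4: insert c.com -> 10.0.0.3 (expiry=7+8=15). clock=7
Op 5: insert a.com -> 10.0.0.4 (expiry=7+7=14). clock=7
Op 6: tick 3 -> clock=10.
lookup b.com: not in cache (expired or never inserted)

Answer: NXDOMAIN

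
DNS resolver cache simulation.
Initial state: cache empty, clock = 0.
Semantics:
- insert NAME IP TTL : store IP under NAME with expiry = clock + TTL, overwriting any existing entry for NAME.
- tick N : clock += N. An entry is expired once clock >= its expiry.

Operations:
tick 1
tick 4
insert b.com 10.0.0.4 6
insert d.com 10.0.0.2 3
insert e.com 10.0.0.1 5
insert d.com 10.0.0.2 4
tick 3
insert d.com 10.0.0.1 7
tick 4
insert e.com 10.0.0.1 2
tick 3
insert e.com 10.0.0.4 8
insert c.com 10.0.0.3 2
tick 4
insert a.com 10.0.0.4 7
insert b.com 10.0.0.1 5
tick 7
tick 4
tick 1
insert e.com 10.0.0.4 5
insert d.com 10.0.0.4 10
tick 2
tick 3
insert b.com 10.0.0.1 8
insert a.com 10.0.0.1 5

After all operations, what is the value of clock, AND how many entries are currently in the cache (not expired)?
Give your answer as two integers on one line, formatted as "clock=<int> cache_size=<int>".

Answer: clock=36 cache_size=3

Derivation:
Op 1: tick 1 -> clock=1.
Op 2: tick 4 -> clock=5.
Op 3: insert b.com -> 10.0.0.4 (expiry=5+6=11). clock=5
Op 4: insert d.com -> 10.0.0.2 (expiry=5+3=8). clock=5
Op 5: insert e.com -> 10.0.0.1 (expiry=5+5=10). clock=5
Op 6: insert d.com -> 10.0.0.2 (expiry=5+4=9). clock=5
Op 7: tick 3 -> clock=8.
Op 8: insert d.com -> 10.0.0.1 (expiry=8+7=15). clock=8
Op 9: tick 4 -> clock=12. purged={b.com,e.com}
Op 10: insert e.com -> 10.0.0.1 (expiry=12+2=14). clock=12
Op 11: tick 3 -> clock=15. purged={d.com,e.com}
Op 12: insert e.com -> 10.0.0.4 (expiry=15+8=23). clock=15
Op 13: insert c.com -> 10.0.0.3 (expiry=15+2=17). clock=15
Op 14: tick 4 -> clock=19. purged={c.com}
Op 15: insert a.com -> 10.0.0.4 (expiry=19+7=26). clock=19
Op 16: insert b.com -> 10.0.0.1 (expiry=19+5=24). clock=19
Op 17: tick 7 -> clock=26. purged={a.com,b.com,e.com}
Op 18: tick 4 -> clock=30.
Op 19: tick 1 -> clock=31.
Op 20: insert e.com -> 10.0.0.4 (expiry=31+5=36). clock=31
Op 21: insert d.com -> 10.0.0.4 (expiry=31+10=41). clock=31
Op 22: tick 2 -> clock=33.
Op 23: tick 3 -> clock=36. purged={e.com}
Op 24: insert b.com -> 10.0.0.1 (expiry=36+8=44). clock=36
Op 25: insert a.com -> 10.0.0.1 (expiry=36+5=41). clock=36
Final clock = 36
Final cache (unexpired): {a.com,b.com,d.com} -> size=3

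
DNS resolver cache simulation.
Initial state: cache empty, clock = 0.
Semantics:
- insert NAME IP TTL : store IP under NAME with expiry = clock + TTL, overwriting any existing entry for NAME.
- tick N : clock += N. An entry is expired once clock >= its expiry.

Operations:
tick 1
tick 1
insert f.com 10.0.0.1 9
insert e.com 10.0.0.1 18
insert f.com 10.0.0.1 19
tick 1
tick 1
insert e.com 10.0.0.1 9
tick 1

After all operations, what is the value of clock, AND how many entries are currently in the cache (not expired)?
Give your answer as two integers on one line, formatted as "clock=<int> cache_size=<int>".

Answer: clock=5 cache_size=2

Derivation:
Op 1: tick 1 -> clock=1.
Op 2: tick 1 -> clock=2.
Op 3: insert f.com -> 10.0.0.1 (expiry=2+9=11). clock=2
Op 4: insert e.com -> 10.0.0.1 (expiry=2+18=20). clock=2
Op 5: insert f.com -> 10.0.0.1 (expiry=2+19=21). clock=2
Op 6: tick 1 -> clock=3.
Op 7: tick 1 -> clock=4.
Op 8: insert e.com -> 10.0.0.1 (expiry=4+9=13). clock=4
Op 9: tick 1 -> clock=5.
Final clock = 5
Final cache (unexpired): {e.com,f.com} -> size=2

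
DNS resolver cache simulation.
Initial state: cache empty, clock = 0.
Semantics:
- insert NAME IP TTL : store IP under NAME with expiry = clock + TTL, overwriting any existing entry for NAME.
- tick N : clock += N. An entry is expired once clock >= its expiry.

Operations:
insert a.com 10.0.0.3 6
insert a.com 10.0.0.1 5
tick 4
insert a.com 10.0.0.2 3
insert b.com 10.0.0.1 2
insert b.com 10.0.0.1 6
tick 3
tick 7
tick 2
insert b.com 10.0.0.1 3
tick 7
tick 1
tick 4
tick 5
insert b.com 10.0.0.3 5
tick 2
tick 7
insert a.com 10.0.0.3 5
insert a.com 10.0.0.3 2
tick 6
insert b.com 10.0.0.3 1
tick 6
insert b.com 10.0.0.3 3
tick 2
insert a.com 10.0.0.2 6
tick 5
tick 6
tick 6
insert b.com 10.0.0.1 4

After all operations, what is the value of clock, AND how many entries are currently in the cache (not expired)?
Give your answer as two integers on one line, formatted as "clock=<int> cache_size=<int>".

Answer: clock=73 cache_size=1

Derivation:
Op 1: insert a.com -> 10.0.0.3 (expiry=0+6=6). clock=0
Op 2: insert a.com -> 10.0.0.1 (expiry=0+5=5). clock=0
Op 3: tick 4 -> clock=4.
Op 4: insert a.com -> 10.0.0.2 (expiry=4+3=7). clock=4
Op 5: insert b.com -> 10.0.0.1 (expiry=4+2=6). clock=4
Op 6: insert b.com -> 10.0.0.1 (expiry=4+6=10). clock=4
Op 7: tick 3 -> clock=7. purged={a.com}
Op 8: tick 7 -> clock=14. purged={b.com}
Op 9: tick 2 -> clock=16.
Op 10: insert b.com -> 10.0.0.1 (expiry=16+3=19). clock=16
Op 11: tick 7 -> clock=23. purged={b.com}
Op 12: tick 1 -> clock=24.
Op 13: tick 4 -> clock=28.
Op 14: tick 5 -> clock=33.
Op 15: insert b.com -> 10.0.0.3 (expiry=33+5=38). clock=33
Op 16: tick 2 -> clock=35.
Op 17: tick 7 -> clock=42. purged={b.com}
Op 18: insert a.com -> 10.0.0.3 (expiry=42+5=47). clock=42
Op 19: insert a.com -> 10.0.0.3 (expiry=42+2=44). clock=42
Op 20: tick 6 -> clock=48. purged={a.com}
Op 21: insert b.com -> 10.0.0.3 (expiry=48+1=49). clock=48
Op 22: tick 6 -> clock=54. purged={b.com}
Op 23: insert b.com -> 10.0.0.3 (expiry=54+3=57). clock=54
Op 24: tick 2 -> clock=56.
Op 25: insert a.com -> 10.0.0.2 (expiry=56+6=62). clock=56
Op 26: tick 5 -> clock=61. purged={b.com}
Op 27: tick 6 -> clock=67. purged={a.com}
Op 28: tick 6 -> clock=73.
Op 29: insert b.com -> 10.0.0.1 (expiry=73+4=77). clock=73
Final clock = 73
Final cache (unexpired): {b.com} -> size=1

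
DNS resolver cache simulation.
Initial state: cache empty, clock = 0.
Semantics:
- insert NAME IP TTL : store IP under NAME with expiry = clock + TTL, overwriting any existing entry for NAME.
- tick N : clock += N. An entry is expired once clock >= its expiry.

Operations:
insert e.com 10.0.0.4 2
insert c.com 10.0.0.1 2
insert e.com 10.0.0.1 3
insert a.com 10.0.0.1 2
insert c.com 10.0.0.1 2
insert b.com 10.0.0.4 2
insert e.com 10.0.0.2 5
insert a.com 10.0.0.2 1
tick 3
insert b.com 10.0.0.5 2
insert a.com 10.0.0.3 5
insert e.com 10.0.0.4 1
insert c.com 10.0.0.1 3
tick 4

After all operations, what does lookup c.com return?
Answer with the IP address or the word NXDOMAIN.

Answer: NXDOMAIN

Derivation:
Op 1: insert e.com -> 10.0.0.4 (expiry=0+2=2). clock=0
Op 2: insert c.com -> 10.0.0.1 (expiry=0+2=2). clock=0
Op 3: insert e.com -> 10.0.0.1 (expiry=0+3=3). clock=0
Op 4: insert a.com -> 10.0.0.1 (expiry=0+2=2). clock=0
Op 5: insert c.com -> 10.0.0.1 (expiry=0+2=2). clock=0
Op 6: insert b.com -> 10.0.0.4 (expiry=0+2=2). clock=0
Op 7: insert e.com -> 10.0.0.2 (expiry=0+5=5). clock=0
Op 8: insert a.com -> 10.0.0.2 (expiry=0+1=1). clock=0
Op 9: tick 3 -> clock=3. purged={a.com,b.com,c.com}
Op 10: insert b.com -> 10.0.0.5 (expiry=3+2=5). clock=3
Op 11: insert a.com -> 10.0.0.3 (expiry=3+5=8). clock=3
Op 12: insert e.com -> 10.0.0.4 (expiry=3+1=4). clock=3
Op 13: insert c.com -> 10.0.0.1 (expiry=3+3=6). clock=3
Op 14: tick 4 -> clock=7. purged={b.com,c.com,e.com}
lookup c.com: not in cache (expired or never inserted)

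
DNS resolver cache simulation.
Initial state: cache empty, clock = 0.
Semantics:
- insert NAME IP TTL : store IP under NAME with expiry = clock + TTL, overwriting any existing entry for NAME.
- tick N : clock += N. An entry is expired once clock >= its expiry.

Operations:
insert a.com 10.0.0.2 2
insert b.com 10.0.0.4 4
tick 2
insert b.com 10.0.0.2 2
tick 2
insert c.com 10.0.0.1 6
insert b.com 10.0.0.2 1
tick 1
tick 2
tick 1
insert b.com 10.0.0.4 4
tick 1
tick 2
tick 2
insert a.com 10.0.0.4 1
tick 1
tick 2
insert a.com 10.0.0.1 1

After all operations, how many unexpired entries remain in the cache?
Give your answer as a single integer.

Answer: 1

Derivation:
Op 1: insert a.com -> 10.0.0.2 (expiry=0+2=2). clock=0
Op 2: insert b.com -> 10.0.0.4 (expiry=0+4=4). clock=0
Op 3: tick 2 -> clock=2. purged={a.com}
Op 4: insert b.com -> 10.0.0.2 (expiry=2+2=4). clock=2
Op 5: tick 2 -> clock=4. purged={b.com}
Op 6: insert c.com -> 10.0.0.1 (expiry=4+6=10). clock=4
Op 7: insert b.com -> 10.0.0.2 (expiry=4+1=5). clock=4
Op 8: tick 1 -> clock=5. purged={b.com}
Op 9: tick 2 -> clock=7.
Op 10: tick 1 -> clock=8.
Op 11: insert b.com -> 10.0.0.4 (expiry=8+4=12). clock=8
Op 12: tick 1 -> clock=9.
Op 13: tick 2 -> clock=11. purged={c.com}
Op 14: tick 2 -> clock=13. purged={b.com}
Op 15: insert a.com -> 10.0.0.4 (expiry=13+1=14). clock=13
Op 16: tick 1 -> clock=14. purged={a.com}
Op 17: tick 2 -> clock=16.
Op 18: insert a.com -> 10.0.0.1 (expiry=16+1=17). clock=16
Final cache (unexpired): {a.com} -> size=1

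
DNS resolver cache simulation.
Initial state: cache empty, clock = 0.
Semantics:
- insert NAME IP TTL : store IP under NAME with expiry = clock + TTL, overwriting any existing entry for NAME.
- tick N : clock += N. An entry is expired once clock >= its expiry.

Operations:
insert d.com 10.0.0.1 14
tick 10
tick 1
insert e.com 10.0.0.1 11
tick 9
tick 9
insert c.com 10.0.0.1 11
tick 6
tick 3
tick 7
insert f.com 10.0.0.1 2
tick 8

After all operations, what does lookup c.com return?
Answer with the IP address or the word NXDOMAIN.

Answer: NXDOMAIN

Derivation:
Op 1: insert d.com -> 10.0.0.1 (expiry=0+14=14). clock=0
Op 2: tick 10 -> clock=10.
Op 3: tick 1 -> clock=11.
Op 4: insert e.com -> 10.0.0.1 (expiry=11+11=22). clock=11
Op 5: tick 9 -> clock=20. purged={d.com}
Op 6: tick 9 -> clock=29. purged={e.com}
Op 7: insert c.com -> 10.0.0.1 (expiry=29+11=40). clock=29
Op 8: tick 6 -> clock=35.
Op 9: tick 3 -> clock=38.
Op 10: tick 7 -> clock=45. purged={c.com}
Op 11: insert f.com -> 10.0.0.1 (expiry=45+2=47). clock=45
Op 12: tick 8 -> clock=53. purged={f.com}
lookup c.com: not in cache (expired or never inserted)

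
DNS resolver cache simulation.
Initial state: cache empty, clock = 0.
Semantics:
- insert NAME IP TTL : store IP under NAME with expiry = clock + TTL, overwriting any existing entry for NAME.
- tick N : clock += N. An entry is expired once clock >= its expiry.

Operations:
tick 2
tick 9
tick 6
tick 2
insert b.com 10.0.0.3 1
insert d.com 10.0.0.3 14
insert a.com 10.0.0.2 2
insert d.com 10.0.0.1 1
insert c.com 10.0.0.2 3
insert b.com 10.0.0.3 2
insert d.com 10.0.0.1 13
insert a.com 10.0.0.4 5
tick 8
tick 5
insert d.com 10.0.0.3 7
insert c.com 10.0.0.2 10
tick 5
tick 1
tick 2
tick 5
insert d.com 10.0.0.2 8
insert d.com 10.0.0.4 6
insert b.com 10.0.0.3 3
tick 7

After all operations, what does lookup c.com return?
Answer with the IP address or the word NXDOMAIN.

Answer: NXDOMAIN

Derivation:
Op 1: tick 2 -> clock=2.
Op 2: tick 9 -> clock=11.
Op 3: tick 6 -> clock=17.
Op 4: tick 2 -> clock=19.
Op 5: insert b.com -> 10.0.0.3 (expiry=19+1=20). clock=19
Op 6: insert d.com -> 10.0.0.3 (expiry=19+14=33). clock=19
Op 7: insert a.com -> 10.0.0.2 (expiry=19+2=21). clock=19
Op 8: insert d.com -> 10.0.0.1 (expiry=19+1=20). clock=19
Op 9: insert c.com -> 10.0.0.2 (expiry=19+3=22). clock=19
Op 10: insert b.com -> 10.0.0.3 (expiry=19+2=21). clock=19
Op 11: insert d.com -> 10.0.0.1 (expiry=19+13=32). clock=19
Op 12: insert a.com -> 10.0.0.4 (expiry=19+5=24). clock=19
Op 13: tick 8 -> clock=27. purged={a.com,b.com,c.com}
Op 14: tick 5 -> clock=32. purged={d.com}
Op 15: insert d.com -> 10.0.0.3 (expiry=32+7=39). clock=32
Op 16: insert c.com -> 10.0.0.2 (expiry=32+10=42). clock=32
Op 17: tick 5 -> clock=37.
Op 18: tick 1 -> clock=38.
Op 19: tick 2 -> clock=40. purged={d.com}
Op 20: tick 5 -> clock=45. purged={c.com}
Op 21: insert d.com -> 10.0.0.2 (expiry=45+8=53). clock=45
Op 22: insert d.com -> 10.0.0.4 (expiry=45+6=51). clock=45
Op 23: insert b.com -> 10.0.0.3 (expiry=45+3=48). clock=45
Op 24: tick 7 -> clock=52. purged={b.com,d.com}
lookup c.com: not in cache (expired or never inserted)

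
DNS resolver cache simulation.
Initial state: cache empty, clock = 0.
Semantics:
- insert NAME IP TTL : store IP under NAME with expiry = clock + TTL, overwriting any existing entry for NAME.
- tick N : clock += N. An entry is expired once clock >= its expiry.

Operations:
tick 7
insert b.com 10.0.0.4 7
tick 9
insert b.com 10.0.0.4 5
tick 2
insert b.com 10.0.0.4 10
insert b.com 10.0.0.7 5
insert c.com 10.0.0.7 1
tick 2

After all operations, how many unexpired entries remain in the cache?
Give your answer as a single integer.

Op 1: tick 7 -> clock=7.
Op 2: insert b.com -> 10.0.0.4 (expiry=7+7=14). clock=7
Op 3: tick 9 -> clock=16. purged={b.com}
Op 4: insert b.com -> 10.0.0.4 (expiry=16+5=21). clock=16
Op 5: tick 2 -> clock=18.
Op 6: insert b.com -> 10.0.0.4 (expiry=18+10=28). clock=18
Op 7: insert b.com -> 10.0.0.7 (expiry=18+5=23). clock=18
Op 8: insert c.com -> 10.0.0.7 (expiry=18+1=19). clock=18
Op 9: tick 2 -> clock=20. purged={c.com}
Final cache (unexpired): {b.com} -> size=1

Answer: 1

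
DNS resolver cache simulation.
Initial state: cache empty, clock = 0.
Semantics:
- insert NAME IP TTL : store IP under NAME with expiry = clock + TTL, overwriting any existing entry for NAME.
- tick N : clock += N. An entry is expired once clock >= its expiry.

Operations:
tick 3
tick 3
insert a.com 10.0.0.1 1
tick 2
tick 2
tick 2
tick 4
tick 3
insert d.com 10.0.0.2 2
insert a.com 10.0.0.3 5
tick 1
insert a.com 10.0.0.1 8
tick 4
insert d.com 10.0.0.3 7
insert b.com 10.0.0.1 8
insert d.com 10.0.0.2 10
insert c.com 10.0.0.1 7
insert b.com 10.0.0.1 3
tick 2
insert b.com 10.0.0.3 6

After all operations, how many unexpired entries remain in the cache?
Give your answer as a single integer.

Op 1: tick 3 -> clock=3.
Op 2: tick 3 -> clock=6.
Op 3: insert a.com -> 10.0.0.1 (expiry=6+1=7). clock=6
Op 4: tick 2 -> clock=8. purged={a.com}
Op 5: tick 2 -> clock=10.
Op 6: tick 2 -> clock=12.
Op 7: tick 4 -> clock=16.
Op 8: tick 3 -> clock=19.
Op 9: insert d.com -> 10.0.0.2 (expiry=19+2=21). clock=19
Op 10: insert a.com -> 10.0.0.3 (expiry=19+5=24). clock=19
Op 11: tick 1 -> clock=20.
Op 12: insert a.com -> 10.0.0.1 (expiry=20+8=28). clock=20
Op 13: tick 4 -> clock=24. purged={d.com}
Op 14: insert d.com -> 10.0.0.3 (expiry=24+7=31). clock=24
Op 15: insert b.com -> 10.0.0.1 (expiry=24+8=32). clock=24
Op 16: insert d.com -> 10.0.0.2 (expiry=24+10=34). clock=24
Op 17: insert c.com -> 10.0.0.1 (expiry=24+7=31). clock=24
Op 18: insert b.com -> 10.0.0.1 (expiry=24+3=27). clock=24
Op 19: tick 2 -> clock=26.
Op 20: insert b.com -> 10.0.0.3 (expiry=26+6=32). clock=26
Final cache (unexpired): {a.com,b.com,c.com,d.com} -> size=4

Answer: 4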